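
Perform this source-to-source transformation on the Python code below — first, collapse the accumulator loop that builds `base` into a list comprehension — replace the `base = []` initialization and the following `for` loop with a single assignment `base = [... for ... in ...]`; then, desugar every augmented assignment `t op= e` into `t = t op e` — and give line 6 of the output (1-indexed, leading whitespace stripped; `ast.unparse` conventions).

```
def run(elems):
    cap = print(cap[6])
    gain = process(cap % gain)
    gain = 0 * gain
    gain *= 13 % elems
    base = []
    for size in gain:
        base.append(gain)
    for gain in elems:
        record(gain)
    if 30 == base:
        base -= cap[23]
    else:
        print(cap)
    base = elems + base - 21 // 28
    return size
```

base = [gain for size in gain]

Transformed code:
def run(elems):
    cap = print(cap[6])
    gain = process(cap % gain)
    gain = 0 * gain
    gain = gain * (13 % elems)
    base = [gain for size in gain]
    for gain in elems:
        record(gain)
    if 30 == base:
        base = base - cap[23]
    else:
        print(cap)
    base = elems + base - 21 // 28
    return size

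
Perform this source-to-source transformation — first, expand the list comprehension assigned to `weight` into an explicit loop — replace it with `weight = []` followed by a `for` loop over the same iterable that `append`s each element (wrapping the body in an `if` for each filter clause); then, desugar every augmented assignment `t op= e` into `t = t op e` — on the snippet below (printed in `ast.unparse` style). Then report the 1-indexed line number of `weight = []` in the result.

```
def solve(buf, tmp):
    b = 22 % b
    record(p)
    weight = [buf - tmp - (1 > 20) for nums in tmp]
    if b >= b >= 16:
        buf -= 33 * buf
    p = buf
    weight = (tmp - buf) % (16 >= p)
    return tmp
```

4

Transformed code:
def solve(buf, tmp):
    b = 22 % b
    record(p)
    weight = []
    for nums in tmp:
        weight.append(buf - tmp - (1 > 20))
    if b >= b >= 16:
        buf = buf - 33 * buf
    p = buf
    weight = (tmp - buf) % (16 >= p)
    return tmp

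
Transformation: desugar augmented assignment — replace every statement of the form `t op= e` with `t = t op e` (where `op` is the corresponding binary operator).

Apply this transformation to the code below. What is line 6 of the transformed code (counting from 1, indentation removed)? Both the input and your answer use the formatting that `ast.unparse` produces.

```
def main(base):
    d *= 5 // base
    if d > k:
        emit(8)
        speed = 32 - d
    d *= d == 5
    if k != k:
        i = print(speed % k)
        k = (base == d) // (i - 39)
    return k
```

d = d * (d == 5)

Transformed code:
def main(base):
    d = d * (5 // base)
    if d > k:
        emit(8)
        speed = 32 - d
    d = d * (d == 5)
    if k != k:
        i = print(speed % k)
        k = (base == d) // (i - 39)
    return k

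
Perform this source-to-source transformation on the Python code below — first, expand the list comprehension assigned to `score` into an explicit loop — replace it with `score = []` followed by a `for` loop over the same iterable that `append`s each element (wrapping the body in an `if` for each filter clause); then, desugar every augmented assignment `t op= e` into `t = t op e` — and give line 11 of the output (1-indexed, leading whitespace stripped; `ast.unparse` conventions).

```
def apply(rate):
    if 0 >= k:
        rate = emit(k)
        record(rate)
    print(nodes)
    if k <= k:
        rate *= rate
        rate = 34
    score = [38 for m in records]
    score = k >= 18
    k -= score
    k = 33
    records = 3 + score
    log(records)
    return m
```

Transformed code:
def apply(rate):
    if 0 >= k:
        rate = emit(k)
        record(rate)
    print(nodes)
    if k <= k:
        rate = rate * rate
        rate = 34
    score = []
    for m in records:
        score.append(38)
    score = k >= 18
    k = k - score
    k = 33
    records = 3 + score
    log(records)
    return m

score.append(38)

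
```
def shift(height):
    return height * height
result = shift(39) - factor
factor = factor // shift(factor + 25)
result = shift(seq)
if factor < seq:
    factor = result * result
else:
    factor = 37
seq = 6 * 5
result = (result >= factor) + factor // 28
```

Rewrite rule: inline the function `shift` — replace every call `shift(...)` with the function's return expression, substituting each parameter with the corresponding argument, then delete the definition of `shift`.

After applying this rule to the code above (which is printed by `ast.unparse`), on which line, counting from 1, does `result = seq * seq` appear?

Transformed code:
result = 39 * 39 - factor
factor = factor // ((factor + 25) * (factor + 25))
result = seq * seq
if factor < seq:
    factor = result * result
else:
    factor = 37
seq = 6 * 5
result = (result >= factor) + factor // 28

3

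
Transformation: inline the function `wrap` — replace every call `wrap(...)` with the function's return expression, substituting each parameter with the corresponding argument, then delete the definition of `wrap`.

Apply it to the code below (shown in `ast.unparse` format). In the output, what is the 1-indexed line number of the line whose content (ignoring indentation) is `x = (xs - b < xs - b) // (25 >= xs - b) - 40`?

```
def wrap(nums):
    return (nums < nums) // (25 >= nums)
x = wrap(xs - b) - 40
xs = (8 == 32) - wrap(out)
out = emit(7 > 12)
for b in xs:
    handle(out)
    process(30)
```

Transformed code:
x = (xs - b < xs - b) // (25 >= xs - b) - 40
xs = (8 == 32) - (out < out) // (25 >= out)
out = emit(7 > 12)
for b in xs:
    handle(out)
    process(30)

1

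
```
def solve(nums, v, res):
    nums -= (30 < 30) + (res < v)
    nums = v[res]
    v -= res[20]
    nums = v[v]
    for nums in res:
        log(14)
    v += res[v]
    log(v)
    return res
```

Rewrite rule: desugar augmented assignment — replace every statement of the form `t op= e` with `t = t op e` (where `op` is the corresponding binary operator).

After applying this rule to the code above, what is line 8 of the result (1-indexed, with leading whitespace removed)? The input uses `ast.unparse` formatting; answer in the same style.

Transformed code:
def solve(nums, v, res):
    nums = nums - ((30 < 30) + (res < v))
    nums = v[res]
    v = v - res[20]
    nums = v[v]
    for nums in res:
        log(14)
    v = v + res[v]
    log(v)
    return res

v = v + res[v]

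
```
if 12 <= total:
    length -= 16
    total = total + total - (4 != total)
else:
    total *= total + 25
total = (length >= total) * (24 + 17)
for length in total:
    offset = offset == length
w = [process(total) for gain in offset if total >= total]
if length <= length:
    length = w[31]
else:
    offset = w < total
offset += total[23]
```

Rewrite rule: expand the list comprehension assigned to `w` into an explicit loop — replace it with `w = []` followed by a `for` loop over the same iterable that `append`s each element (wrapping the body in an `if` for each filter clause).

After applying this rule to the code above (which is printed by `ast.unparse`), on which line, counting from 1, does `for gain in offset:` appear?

10

Transformed code:
if 12 <= total:
    length -= 16
    total = total + total - (4 != total)
else:
    total *= total + 25
total = (length >= total) * (24 + 17)
for length in total:
    offset = offset == length
w = []
for gain in offset:
    if total >= total:
        w.append(process(total))
if length <= length:
    length = w[31]
else:
    offset = w < total
offset += total[23]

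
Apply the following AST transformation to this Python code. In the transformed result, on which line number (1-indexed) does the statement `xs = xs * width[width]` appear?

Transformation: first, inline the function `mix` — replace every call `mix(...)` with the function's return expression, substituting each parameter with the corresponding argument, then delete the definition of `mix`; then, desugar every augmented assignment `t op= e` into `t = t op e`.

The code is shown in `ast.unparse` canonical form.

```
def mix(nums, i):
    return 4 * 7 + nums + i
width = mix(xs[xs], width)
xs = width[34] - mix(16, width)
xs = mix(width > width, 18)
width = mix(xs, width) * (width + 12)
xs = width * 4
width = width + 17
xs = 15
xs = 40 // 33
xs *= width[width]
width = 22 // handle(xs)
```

Transformed code:
width = 4 * 7 + xs[xs] + width
xs = width[34] - (4 * 7 + 16 + width)
xs = 4 * 7 + (width > width) + 18
width = (4 * 7 + xs + width) * (width + 12)
xs = width * 4
width = width + 17
xs = 15
xs = 40 // 33
xs = xs * width[width]
width = 22 // handle(xs)

9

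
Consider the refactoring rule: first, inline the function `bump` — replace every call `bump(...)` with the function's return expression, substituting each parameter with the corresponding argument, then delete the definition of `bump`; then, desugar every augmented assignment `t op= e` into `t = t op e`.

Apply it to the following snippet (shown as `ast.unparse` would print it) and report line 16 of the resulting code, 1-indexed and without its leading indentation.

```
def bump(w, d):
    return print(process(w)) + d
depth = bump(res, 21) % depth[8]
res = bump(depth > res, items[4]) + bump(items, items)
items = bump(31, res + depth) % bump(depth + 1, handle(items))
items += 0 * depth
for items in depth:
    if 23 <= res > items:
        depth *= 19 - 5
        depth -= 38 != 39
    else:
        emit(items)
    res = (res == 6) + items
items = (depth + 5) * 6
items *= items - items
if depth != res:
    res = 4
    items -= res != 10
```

Transformed code:
depth = (print(process(res)) + 21) % depth[8]
res = print(process(depth > res)) + items[4] + (print(process(items)) + items)
items = (print(process(31)) + (res + depth)) % (print(process(depth + 1)) + handle(items))
items = items + 0 * depth
for items in depth:
    if 23 <= res > items:
        depth = depth * (19 - 5)
        depth = depth - (38 != 39)
    else:
        emit(items)
    res = (res == 6) + items
items = (depth + 5) * 6
items = items * (items - items)
if depth != res:
    res = 4
    items = items - (res != 10)

items = items - (res != 10)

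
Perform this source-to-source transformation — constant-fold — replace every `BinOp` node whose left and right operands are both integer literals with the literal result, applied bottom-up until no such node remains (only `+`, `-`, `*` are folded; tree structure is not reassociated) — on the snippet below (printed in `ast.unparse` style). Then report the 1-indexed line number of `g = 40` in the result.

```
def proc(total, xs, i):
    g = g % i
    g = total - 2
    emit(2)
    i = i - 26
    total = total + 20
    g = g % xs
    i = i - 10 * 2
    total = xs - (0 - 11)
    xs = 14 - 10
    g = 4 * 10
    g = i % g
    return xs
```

11

Transformed code:
def proc(total, xs, i):
    g = g % i
    g = total - 2
    emit(2)
    i = i - 26
    total = total + 20
    g = g % xs
    i = i - 20
    total = xs - -11
    xs = 4
    g = 40
    g = i % g
    return xs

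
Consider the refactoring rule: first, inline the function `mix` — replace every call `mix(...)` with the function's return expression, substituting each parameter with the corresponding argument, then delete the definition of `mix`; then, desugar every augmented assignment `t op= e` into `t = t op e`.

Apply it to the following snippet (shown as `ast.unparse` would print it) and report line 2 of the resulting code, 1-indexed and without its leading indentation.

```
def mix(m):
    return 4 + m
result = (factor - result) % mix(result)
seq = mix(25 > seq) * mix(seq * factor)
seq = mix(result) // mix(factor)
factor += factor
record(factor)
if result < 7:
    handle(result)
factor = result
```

seq = (4 + (25 > seq)) * (4 + seq * factor)

Transformed code:
result = (factor - result) % (4 + result)
seq = (4 + (25 > seq)) * (4 + seq * factor)
seq = (4 + result) // (4 + factor)
factor = factor + factor
record(factor)
if result < 7:
    handle(result)
factor = result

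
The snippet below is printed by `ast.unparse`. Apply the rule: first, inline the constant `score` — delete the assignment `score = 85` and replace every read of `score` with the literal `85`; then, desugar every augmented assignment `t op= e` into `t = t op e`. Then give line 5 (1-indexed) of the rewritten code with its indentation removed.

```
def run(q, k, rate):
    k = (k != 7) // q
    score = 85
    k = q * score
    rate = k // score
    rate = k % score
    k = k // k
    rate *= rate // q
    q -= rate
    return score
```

Transformed code:
def run(q, k, rate):
    k = (k != 7) // q
    k = q * 85
    rate = k // 85
    rate = k % 85
    k = k // k
    rate = rate * (rate // q)
    q = q - rate
    return 85

rate = k % 85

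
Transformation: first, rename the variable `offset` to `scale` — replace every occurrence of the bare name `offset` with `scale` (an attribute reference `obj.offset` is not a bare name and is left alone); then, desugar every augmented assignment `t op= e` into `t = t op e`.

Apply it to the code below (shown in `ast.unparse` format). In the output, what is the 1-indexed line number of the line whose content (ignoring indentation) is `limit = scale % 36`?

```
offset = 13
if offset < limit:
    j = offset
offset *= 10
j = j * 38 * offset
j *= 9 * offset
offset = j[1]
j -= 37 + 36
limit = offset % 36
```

Transformed code:
scale = 13
if scale < limit:
    j = scale
scale = scale * 10
j = j * 38 * scale
j = j * (9 * scale)
scale = j[1]
j = j - (37 + 36)
limit = scale % 36

9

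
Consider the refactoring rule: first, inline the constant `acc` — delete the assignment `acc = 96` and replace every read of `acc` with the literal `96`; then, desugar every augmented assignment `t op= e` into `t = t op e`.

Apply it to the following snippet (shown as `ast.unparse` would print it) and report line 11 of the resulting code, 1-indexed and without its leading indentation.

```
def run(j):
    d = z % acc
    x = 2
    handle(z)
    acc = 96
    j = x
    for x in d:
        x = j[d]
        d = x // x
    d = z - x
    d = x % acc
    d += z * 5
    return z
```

d = d + z * 5

Transformed code:
def run(j):
    d = z % 96
    x = 2
    handle(z)
    j = x
    for x in d:
        x = j[d]
        d = x // x
    d = z - x
    d = x % 96
    d = d + z * 5
    return z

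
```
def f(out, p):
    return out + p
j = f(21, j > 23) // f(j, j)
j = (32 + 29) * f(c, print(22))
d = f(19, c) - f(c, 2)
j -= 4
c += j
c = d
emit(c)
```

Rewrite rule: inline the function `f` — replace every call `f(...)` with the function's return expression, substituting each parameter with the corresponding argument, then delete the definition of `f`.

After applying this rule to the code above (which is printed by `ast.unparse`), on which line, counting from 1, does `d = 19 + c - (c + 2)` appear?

3

Transformed code:
j = (21 + (j > 23)) // (j + j)
j = (32 + 29) * (c + print(22))
d = 19 + c - (c + 2)
j -= 4
c += j
c = d
emit(c)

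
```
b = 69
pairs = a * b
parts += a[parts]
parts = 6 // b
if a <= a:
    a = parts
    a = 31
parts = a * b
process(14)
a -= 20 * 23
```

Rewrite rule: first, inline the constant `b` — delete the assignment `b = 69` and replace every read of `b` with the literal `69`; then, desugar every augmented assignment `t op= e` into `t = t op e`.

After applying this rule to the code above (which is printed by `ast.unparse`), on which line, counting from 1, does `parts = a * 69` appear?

7

Transformed code:
pairs = a * 69
parts = parts + a[parts]
parts = 6 // 69
if a <= a:
    a = parts
    a = 31
parts = a * 69
process(14)
a = a - 20 * 23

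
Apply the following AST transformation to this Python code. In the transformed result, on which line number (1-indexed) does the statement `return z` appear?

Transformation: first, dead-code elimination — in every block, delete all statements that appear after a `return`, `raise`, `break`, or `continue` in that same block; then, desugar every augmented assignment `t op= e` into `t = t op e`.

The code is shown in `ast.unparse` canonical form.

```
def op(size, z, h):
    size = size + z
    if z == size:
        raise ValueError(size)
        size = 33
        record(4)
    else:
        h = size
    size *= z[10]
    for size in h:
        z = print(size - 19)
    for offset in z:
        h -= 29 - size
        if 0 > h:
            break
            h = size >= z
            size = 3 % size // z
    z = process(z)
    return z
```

15

Transformed code:
def op(size, z, h):
    size = size + z
    if z == size:
        raise ValueError(size)
    else:
        h = size
    size = size * z[10]
    for size in h:
        z = print(size - 19)
    for offset in z:
        h = h - (29 - size)
        if 0 > h:
            break
    z = process(z)
    return z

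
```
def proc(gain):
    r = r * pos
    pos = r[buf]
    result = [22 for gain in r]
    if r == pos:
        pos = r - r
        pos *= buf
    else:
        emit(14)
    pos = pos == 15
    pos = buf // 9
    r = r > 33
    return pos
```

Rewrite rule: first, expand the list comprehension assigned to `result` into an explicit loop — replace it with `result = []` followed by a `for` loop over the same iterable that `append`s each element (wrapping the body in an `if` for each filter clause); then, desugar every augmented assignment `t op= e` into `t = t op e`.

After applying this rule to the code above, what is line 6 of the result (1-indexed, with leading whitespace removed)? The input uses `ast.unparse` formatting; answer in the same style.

result.append(22)

Transformed code:
def proc(gain):
    r = r * pos
    pos = r[buf]
    result = []
    for gain in r:
        result.append(22)
    if r == pos:
        pos = r - r
        pos = pos * buf
    else:
        emit(14)
    pos = pos == 15
    pos = buf // 9
    r = r > 33
    return pos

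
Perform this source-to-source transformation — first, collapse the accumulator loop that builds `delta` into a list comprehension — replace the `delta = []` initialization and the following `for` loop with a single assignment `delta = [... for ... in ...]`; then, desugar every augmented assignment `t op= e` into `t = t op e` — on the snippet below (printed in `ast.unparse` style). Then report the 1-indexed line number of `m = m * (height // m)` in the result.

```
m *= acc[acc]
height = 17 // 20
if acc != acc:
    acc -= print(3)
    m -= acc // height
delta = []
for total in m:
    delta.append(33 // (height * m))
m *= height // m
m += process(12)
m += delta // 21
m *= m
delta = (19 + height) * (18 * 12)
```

7

Transformed code:
m = m * acc[acc]
height = 17 // 20
if acc != acc:
    acc = acc - print(3)
    m = m - acc // height
delta = [33 // (height * m) for total in m]
m = m * (height // m)
m = m + process(12)
m = m + delta // 21
m = m * m
delta = (19 + height) * (18 * 12)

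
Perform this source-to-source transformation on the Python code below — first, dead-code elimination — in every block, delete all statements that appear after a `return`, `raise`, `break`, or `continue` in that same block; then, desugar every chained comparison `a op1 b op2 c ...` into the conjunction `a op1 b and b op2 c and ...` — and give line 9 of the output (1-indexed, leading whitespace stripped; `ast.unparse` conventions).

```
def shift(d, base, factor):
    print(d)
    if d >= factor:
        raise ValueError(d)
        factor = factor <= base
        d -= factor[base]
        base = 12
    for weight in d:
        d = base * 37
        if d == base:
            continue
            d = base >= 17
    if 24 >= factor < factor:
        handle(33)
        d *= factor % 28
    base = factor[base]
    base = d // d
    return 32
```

Transformed code:
def shift(d, base, factor):
    print(d)
    if d >= factor:
        raise ValueError(d)
    for weight in d:
        d = base * 37
        if d == base:
            continue
    if 24 >= factor and factor < factor:
        handle(33)
        d *= factor % 28
    base = factor[base]
    base = d // d
    return 32

if 24 >= factor and factor < factor:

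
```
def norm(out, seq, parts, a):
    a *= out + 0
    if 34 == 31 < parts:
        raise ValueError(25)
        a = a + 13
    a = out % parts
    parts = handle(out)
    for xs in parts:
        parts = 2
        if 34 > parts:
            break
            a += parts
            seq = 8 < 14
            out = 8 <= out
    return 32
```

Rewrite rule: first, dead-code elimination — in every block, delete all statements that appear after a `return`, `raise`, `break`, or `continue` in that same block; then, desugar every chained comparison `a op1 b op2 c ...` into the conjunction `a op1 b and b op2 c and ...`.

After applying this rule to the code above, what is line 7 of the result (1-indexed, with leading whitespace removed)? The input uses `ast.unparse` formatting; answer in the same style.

Transformed code:
def norm(out, seq, parts, a):
    a *= out + 0
    if 34 == 31 and 31 < parts:
        raise ValueError(25)
    a = out % parts
    parts = handle(out)
    for xs in parts:
        parts = 2
        if 34 > parts:
            break
    return 32

for xs in parts:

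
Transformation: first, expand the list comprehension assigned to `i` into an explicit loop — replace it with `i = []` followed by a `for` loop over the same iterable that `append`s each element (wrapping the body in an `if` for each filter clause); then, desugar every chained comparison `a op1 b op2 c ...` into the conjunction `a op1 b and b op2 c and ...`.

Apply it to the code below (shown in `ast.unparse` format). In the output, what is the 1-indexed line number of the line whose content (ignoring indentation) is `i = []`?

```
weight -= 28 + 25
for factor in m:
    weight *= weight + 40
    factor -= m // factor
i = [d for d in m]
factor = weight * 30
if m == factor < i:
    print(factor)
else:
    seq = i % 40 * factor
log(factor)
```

Transformed code:
weight -= 28 + 25
for factor in m:
    weight *= weight + 40
    factor -= m // factor
i = []
for d in m:
    i.append(d)
factor = weight * 30
if m == factor and factor < i:
    print(factor)
else:
    seq = i % 40 * factor
log(factor)

5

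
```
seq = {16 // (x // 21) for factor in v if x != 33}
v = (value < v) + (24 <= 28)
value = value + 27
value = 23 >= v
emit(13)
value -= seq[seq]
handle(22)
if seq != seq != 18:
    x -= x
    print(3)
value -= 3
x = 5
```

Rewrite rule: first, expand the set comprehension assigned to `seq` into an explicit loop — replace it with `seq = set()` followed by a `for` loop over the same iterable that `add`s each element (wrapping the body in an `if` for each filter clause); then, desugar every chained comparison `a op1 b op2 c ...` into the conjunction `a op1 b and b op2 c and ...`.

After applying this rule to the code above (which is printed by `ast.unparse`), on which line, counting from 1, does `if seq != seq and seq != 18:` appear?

Transformed code:
seq = set()
for factor in v:
    if x != 33:
        seq.add(16 // (x // 21))
v = (value < v) + (24 <= 28)
value = value + 27
value = 23 >= v
emit(13)
value -= seq[seq]
handle(22)
if seq != seq and seq != 18:
    x -= x
    print(3)
value -= 3
x = 5

11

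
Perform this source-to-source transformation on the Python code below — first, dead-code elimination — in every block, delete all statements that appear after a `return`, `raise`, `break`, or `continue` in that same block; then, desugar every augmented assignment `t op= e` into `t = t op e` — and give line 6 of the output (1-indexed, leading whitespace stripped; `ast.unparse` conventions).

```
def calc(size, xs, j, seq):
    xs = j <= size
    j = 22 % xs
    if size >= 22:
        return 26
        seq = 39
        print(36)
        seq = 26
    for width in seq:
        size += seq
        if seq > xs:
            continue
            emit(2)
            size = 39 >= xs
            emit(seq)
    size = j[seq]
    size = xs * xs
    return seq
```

Transformed code:
def calc(size, xs, j, seq):
    xs = j <= size
    j = 22 % xs
    if size >= 22:
        return 26
    for width in seq:
        size = size + seq
        if seq > xs:
            continue
    size = j[seq]
    size = xs * xs
    return seq

for width in seq:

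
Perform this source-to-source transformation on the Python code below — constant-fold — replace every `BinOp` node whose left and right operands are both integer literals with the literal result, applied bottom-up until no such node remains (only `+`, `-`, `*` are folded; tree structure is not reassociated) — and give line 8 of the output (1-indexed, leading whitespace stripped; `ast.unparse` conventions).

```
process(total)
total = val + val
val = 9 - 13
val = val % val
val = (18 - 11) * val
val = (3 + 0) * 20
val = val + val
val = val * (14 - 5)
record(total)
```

Transformed code:
process(total)
total = val + val
val = -4
val = val % val
val = 7 * val
val = 60
val = val + val
val = val * 9
record(total)

val = val * 9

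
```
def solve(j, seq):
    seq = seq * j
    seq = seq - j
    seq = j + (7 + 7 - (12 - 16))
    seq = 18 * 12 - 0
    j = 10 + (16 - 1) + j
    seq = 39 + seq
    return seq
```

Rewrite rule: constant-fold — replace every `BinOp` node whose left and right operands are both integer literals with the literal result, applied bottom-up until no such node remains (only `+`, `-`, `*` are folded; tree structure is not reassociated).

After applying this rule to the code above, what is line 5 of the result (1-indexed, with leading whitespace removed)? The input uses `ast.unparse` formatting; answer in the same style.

Transformed code:
def solve(j, seq):
    seq = seq * j
    seq = seq - j
    seq = j + 18
    seq = 216
    j = 25 + j
    seq = 39 + seq
    return seq

seq = 216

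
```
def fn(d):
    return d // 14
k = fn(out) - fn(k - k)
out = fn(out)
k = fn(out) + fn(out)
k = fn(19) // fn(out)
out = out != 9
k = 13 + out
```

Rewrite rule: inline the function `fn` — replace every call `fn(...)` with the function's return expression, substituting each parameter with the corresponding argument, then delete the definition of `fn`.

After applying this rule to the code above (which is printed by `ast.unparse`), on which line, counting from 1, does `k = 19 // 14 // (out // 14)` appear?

4

Transformed code:
k = out // 14 - (k - k) // 14
out = out // 14
k = out // 14 + out // 14
k = 19 // 14 // (out // 14)
out = out != 9
k = 13 + out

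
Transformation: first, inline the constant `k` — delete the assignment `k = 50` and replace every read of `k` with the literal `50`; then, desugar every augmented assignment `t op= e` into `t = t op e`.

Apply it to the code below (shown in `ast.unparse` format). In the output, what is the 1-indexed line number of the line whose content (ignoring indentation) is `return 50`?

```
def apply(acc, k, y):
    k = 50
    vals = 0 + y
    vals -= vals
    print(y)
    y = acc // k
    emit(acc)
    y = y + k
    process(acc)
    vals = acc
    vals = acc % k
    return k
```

11

Transformed code:
def apply(acc, k, y):
    vals = 0 + y
    vals = vals - vals
    print(y)
    y = acc // 50
    emit(acc)
    y = y + 50
    process(acc)
    vals = acc
    vals = acc % 50
    return 50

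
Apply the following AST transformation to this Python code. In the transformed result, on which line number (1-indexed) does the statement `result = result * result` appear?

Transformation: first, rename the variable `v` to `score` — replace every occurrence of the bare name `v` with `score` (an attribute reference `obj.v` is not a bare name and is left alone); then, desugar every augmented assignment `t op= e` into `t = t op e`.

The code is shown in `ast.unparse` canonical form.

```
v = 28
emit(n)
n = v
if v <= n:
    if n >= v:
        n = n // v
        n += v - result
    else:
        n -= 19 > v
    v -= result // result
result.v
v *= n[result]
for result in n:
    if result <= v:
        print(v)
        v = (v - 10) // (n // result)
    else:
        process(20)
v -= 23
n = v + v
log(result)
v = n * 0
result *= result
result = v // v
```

23

Transformed code:
score = 28
emit(n)
n = score
if score <= n:
    if n >= score:
        n = n // score
        n = n + (score - result)
    else:
        n = n - (19 > score)
    score = score - result // result
result.v
score = score * n[result]
for result in n:
    if result <= score:
        print(score)
        score = (score - 10) // (n // result)
    else:
        process(20)
score = score - 23
n = score + score
log(result)
score = n * 0
result = result * result
result = score // score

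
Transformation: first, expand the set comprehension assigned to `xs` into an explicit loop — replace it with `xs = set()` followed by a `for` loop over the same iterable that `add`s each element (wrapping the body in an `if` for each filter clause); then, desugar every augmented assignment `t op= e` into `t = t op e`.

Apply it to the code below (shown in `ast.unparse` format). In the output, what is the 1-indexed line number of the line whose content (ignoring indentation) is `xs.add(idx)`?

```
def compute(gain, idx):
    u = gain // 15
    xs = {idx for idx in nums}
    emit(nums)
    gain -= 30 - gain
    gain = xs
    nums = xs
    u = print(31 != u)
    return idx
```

Transformed code:
def compute(gain, idx):
    u = gain // 15
    xs = set()
    for idx in nums:
        xs.add(idx)
    emit(nums)
    gain = gain - (30 - gain)
    gain = xs
    nums = xs
    u = print(31 != u)
    return idx

5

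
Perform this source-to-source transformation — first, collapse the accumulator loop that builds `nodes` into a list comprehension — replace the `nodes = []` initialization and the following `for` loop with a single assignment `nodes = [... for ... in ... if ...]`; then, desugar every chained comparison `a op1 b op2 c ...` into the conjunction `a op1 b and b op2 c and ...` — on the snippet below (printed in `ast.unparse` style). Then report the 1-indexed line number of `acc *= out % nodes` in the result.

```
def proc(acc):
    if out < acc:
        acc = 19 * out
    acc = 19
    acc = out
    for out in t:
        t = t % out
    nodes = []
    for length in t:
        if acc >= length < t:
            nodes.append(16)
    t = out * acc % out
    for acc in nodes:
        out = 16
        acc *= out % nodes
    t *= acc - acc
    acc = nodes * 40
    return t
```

12

Transformed code:
def proc(acc):
    if out < acc:
        acc = 19 * out
    acc = 19
    acc = out
    for out in t:
        t = t % out
    nodes = [16 for length in t if acc >= length and length < t]
    t = out * acc % out
    for acc in nodes:
        out = 16
        acc *= out % nodes
    t *= acc - acc
    acc = nodes * 40
    return t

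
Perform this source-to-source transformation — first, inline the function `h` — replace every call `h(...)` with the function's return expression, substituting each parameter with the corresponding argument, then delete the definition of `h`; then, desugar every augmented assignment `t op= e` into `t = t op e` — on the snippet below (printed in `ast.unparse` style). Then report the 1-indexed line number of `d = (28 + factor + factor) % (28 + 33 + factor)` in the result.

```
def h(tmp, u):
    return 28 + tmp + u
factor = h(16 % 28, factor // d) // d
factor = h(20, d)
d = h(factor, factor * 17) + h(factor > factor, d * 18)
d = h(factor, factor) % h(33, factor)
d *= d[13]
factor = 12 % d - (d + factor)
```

4

Transformed code:
factor = (28 + 16 % 28 + factor // d) // d
factor = 28 + 20 + d
d = 28 + factor + factor * 17 + (28 + (factor > factor) + d * 18)
d = (28 + factor + factor) % (28 + 33 + factor)
d = d * d[13]
factor = 12 % d - (d + factor)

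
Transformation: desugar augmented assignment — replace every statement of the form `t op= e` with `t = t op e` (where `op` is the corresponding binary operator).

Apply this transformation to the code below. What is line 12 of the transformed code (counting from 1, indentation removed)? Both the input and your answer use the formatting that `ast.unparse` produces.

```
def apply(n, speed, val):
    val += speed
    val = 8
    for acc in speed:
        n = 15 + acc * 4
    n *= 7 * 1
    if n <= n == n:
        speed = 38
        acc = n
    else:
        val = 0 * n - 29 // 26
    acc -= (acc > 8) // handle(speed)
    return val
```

Transformed code:
def apply(n, speed, val):
    val = val + speed
    val = 8
    for acc in speed:
        n = 15 + acc * 4
    n = n * (7 * 1)
    if n <= n == n:
        speed = 38
        acc = n
    else:
        val = 0 * n - 29 // 26
    acc = acc - (acc > 8) // handle(speed)
    return val

acc = acc - (acc > 8) // handle(speed)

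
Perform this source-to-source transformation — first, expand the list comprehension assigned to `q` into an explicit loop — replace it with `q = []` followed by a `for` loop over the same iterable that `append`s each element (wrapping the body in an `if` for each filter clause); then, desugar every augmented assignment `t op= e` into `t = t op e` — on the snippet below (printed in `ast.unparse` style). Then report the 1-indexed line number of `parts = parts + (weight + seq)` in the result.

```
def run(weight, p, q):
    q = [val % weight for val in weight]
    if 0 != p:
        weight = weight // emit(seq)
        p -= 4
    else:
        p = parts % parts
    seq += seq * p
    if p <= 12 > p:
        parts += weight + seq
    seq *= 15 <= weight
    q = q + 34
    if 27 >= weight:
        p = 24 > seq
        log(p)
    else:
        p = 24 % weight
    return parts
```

12

Transformed code:
def run(weight, p, q):
    q = []
    for val in weight:
        q.append(val % weight)
    if 0 != p:
        weight = weight // emit(seq)
        p = p - 4
    else:
        p = parts % parts
    seq = seq + seq * p
    if p <= 12 > p:
        parts = parts + (weight + seq)
    seq = seq * (15 <= weight)
    q = q + 34
    if 27 >= weight:
        p = 24 > seq
        log(p)
    else:
        p = 24 % weight
    return parts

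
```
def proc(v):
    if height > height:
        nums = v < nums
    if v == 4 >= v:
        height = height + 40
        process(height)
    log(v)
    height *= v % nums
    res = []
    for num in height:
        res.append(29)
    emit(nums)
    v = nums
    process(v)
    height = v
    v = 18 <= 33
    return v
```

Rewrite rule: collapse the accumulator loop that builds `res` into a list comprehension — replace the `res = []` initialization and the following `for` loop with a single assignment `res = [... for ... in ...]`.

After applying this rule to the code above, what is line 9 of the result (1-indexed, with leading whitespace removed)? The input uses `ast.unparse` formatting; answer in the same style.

res = [29 for num in height]

Transformed code:
def proc(v):
    if height > height:
        nums = v < nums
    if v == 4 >= v:
        height = height + 40
        process(height)
    log(v)
    height *= v % nums
    res = [29 for num in height]
    emit(nums)
    v = nums
    process(v)
    height = v
    v = 18 <= 33
    return v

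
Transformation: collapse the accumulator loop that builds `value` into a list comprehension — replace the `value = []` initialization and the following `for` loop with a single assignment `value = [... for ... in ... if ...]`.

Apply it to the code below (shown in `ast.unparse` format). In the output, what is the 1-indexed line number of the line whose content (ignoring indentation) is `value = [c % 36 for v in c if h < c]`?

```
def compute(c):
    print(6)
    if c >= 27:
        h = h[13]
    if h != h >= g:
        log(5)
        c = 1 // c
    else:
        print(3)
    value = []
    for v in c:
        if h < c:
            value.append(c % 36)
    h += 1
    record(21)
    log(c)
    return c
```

10

Transformed code:
def compute(c):
    print(6)
    if c >= 27:
        h = h[13]
    if h != h >= g:
        log(5)
        c = 1 // c
    else:
        print(3)
    value = [c % 36 for v in c if h < c]
    h += 1
    record(21)
    log(c)
    return c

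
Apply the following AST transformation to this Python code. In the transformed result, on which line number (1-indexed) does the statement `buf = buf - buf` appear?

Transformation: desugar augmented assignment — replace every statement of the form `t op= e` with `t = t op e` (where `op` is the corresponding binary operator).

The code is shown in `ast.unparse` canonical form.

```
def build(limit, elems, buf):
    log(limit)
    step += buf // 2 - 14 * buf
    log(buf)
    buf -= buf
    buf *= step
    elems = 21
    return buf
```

Transformed code:
def build(limit, elems, buf):
    log(limit)
    step = step + (buf // 2 - 14 * buf)
    log(buf)
    buf = buf - buf
    buf = buf * step
    elems = 21
    return buf

5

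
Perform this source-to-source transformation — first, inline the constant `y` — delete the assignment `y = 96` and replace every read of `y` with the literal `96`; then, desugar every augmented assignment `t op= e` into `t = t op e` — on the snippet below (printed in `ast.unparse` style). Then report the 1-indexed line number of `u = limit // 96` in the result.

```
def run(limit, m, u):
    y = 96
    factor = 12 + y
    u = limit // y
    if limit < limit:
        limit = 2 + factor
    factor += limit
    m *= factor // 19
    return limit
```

Transformed code:
def run(limit, m, u):
    factor = 12 + 96
    u = limit // 96
    if limit < limit:
        limit = 2 + factor
    factor = factor + limit
    m = m * (factor // 19)
    return limit

3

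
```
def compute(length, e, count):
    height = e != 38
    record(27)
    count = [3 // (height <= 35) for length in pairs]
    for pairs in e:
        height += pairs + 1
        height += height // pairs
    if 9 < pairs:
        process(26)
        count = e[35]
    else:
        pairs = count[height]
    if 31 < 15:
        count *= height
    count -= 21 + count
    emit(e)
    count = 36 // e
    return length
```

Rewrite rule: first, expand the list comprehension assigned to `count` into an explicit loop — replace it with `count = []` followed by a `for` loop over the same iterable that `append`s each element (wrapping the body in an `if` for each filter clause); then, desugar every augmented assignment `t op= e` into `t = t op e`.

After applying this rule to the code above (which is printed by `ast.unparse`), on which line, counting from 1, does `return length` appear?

Transformed code:
def compute(length, e, count):
    height = e != 38
    record(27)
    count = []
    for length in pairs:
        count.append(3 // (height <= 35))
    for pairs in e:
        height = height + (pairs + 1)
        height = height + height // pairs
    if 9 < pairs:
        process(26)
        count = e[35]
    else:
        pairs = count[height]
    if 31 < 15:
        count = count * height
    count = count - (21 + count)
    emit(e)
    count = 36 // e
    return length

20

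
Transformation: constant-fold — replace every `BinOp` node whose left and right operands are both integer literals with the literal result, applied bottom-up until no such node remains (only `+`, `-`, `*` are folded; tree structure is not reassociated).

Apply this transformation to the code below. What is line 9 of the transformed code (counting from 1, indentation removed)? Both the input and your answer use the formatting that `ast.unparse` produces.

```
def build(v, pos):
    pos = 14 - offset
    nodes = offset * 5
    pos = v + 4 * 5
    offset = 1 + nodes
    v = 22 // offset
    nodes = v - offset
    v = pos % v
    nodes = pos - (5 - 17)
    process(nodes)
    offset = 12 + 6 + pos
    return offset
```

Transformed code:
def build(v, pos):
    pos = 14 - offset
    nodes = offset * 5
    pos = v + 20
    offset = 1 + nodes
    v = 22 // offset
    nodes = v - offset
    v = pos % v
    nodes = pos - -12
    process(nodes)
    offset = 18 + pos
    return offset

nodes = pos - -12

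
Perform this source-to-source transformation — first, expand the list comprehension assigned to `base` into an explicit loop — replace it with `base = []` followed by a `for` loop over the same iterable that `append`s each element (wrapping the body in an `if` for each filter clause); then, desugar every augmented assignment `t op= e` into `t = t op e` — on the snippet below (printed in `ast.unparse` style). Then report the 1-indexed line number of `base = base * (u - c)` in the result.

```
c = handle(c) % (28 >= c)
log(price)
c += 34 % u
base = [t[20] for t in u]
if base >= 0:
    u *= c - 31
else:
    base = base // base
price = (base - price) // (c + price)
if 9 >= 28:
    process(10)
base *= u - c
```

Transformed code:
c = handle(c) % (28 >= c)
log(price)
c = c + 34 % u
base = []
for t in u:
    base.append(t[20])
if base >= 0:
    u = u * (c - 31)
else:
    base = base // base
price = (base - price) // (c + price)
if 9 >= 28:
    process(10)
base = base * (u - c)

14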